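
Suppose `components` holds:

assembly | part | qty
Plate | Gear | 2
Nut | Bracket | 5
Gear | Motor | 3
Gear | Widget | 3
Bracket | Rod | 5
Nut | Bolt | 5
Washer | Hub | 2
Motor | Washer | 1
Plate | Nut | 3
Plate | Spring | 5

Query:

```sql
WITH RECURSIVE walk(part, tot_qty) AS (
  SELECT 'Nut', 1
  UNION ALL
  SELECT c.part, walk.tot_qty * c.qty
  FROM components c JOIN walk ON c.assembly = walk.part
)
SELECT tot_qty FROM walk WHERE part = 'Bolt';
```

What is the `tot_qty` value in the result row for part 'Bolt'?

Base: (Nut, tot_qty=1).
Iteration 1: components of {Nut} -> Bolt = 1*5 = 5, Bracket = 1*5 = 5.
Iteration 2: components of {Bolt,Bracket} -> Rod = 5*5 = 25.
Iteration 3: no further components; recursion stops.

5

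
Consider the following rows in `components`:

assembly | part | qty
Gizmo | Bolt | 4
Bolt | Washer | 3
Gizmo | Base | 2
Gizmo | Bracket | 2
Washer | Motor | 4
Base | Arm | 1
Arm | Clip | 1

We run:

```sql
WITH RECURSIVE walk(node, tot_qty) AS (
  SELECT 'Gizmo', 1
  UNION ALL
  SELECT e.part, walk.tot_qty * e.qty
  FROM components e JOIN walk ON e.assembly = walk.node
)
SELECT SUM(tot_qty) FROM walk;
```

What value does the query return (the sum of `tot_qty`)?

73

Base: (Gizmo, tot_qty=1).
Iteration 1: components of {Gizmo} -> Base = 1*2 = 2, Bolt = 1*4 = 4, Bracket = 1*2 = 2.
Iteration 2: components of {Base,Bolt,Bracket} -> Arm = 2*1 = 2, Washer = 4*3 = 12.
Iteration 3: components of {Arm,Washer} -> Clip = 2*1 = 2, Motor = 12*4 = 48.
Iteration 4: no further components; recursion stops.
SUM(tot_qty) = 1 + 4 + 2 + 2 + 12 + 2 + 48 + 2 = 73.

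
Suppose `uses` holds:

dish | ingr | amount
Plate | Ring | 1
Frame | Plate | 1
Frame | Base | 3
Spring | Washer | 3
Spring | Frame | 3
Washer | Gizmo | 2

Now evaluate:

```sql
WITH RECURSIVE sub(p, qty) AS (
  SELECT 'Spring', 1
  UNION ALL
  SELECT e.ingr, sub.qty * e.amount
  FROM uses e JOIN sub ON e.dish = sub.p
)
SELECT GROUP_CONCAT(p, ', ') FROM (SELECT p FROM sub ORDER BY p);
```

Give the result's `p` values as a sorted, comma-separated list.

Base: (Spring, qty=1).
Iteration 1: components of {Spring} -> Frame = 1*3 = 3, Washer = 1*3 = 3.
Iteration 2: components of {Frame,Washer} -> Base = 3*3 = 9, Gizmo = 3*2 = 6, Plate = 3*1 = 3.
Iteration 3: components of {Base,Gizmo,Plate} -> Ring = 3*1 = 3.
Iteration 4: no further components; recursion stops.

Base, Frame, Gizmo, Plate, Ring, Spring, Washer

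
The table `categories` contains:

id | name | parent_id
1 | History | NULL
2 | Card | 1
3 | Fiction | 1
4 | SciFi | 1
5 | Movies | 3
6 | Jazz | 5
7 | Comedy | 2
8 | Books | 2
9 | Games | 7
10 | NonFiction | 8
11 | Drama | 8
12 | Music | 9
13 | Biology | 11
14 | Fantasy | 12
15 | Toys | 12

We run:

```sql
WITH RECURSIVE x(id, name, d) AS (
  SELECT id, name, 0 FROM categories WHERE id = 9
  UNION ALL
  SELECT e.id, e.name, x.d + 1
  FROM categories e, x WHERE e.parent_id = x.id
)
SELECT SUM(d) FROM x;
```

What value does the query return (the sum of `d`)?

5

Base: id=9 (Games) at d 0.
Iteration 1: rows with parent_id in {9} -> Music (id 12, d 1).
Iteration 2: rows with parent_id in {12} -> Fantasy (id 14, d 2), Toys (id 15, d 2).
Iteration 3: no rows with parent_id in {14,15}; recursion stops.
SUM(d) = 0 + 1 + 2 + 2 = 5.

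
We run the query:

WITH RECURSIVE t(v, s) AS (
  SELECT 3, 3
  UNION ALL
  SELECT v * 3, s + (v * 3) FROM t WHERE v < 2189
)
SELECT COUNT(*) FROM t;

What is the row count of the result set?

8

Base: v=3, s=3.
Iteration 1: 3 < 2189 holds -> v = 3 * 3 = 9, s = 3 + 9 = 12.
Iteration 2: 9 < 2189 holds -> v = 9 * 3 = 27, s = 12 + 27 = 39.
Iteration 3: 27 < 2189 holds -> v = 27 * 3 = 81, s = 39 + 81 = 120.
Iteration 4: 81 < 2189 holds -> v = 81 * 3 = 243, s = 120 + 243 = 363.
Iteration 5: 243 < 2189 holds -> v = 243 * 3 = 729, s = 363 + 729 = 1092.
Iteration 6: 729 < 2189 holds -> v = 729 * 3 = 2187, s = 1092 + 2187 = 3279.
Iteration 7: 2187 < 2189 holds -> v = 2187 * 3 = 6561, s = 3279 + 6561 = 9840.
Iteration 8: 6561 < 2189 fails; recursion stops.
Total rows emitted: 8.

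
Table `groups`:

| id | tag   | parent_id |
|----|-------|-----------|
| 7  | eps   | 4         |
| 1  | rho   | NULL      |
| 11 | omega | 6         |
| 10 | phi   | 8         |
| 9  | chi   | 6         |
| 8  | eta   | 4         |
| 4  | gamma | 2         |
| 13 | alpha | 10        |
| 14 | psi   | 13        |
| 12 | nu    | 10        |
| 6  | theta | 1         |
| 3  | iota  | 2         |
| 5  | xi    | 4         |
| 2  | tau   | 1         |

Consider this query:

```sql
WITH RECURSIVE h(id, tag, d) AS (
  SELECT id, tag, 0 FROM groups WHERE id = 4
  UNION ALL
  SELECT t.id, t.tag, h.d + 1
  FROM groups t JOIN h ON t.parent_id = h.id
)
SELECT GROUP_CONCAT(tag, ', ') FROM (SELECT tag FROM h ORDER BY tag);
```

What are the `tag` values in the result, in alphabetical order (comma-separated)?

alpha, eps, eta, gamma, nu, phi, psi, xi

Base: id=4 (gamma) at d 0.
Iteration 1: rows with parent_id in {4} -> xi (id 5, d 1), eps (id 7, d 1), eta (id 8, d 1).
Iteration 2: rows with parent_id in {5,7,8} -> phi (id 10, d 2).
Iteration 3: rows with parent_id in {10} -> nu (id 12, d 3), alpha (id 13, d 3).
Iteration 4: rows with parent_id in {12,13} -> psi (id 14, d 4).
Iteration 5: no rows with parent_id in {14}; recursion stops.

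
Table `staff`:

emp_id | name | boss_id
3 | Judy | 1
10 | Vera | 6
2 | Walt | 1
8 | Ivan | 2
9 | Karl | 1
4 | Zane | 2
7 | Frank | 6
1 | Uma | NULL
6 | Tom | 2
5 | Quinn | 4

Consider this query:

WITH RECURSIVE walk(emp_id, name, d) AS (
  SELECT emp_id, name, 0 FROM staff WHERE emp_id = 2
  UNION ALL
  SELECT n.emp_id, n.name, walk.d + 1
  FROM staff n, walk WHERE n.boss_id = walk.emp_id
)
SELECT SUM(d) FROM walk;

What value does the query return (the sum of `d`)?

9

Base: emp_id=2 (Walt) at d 0.
Iteration 1: rows with boss_id in {2} -> Zane (id 4, d 1), Tom (id 6, d 1), Ivan (id 8, d 1).
Iteration 2: rows with boss_id in {4,6,8} -> Quinn (id 5, d 2), Frank (id 7, d 2), Vera (id 10, d 2).
Iteration 3: no rows with boss_id in {5,7,10}; recursion stops.
SUM(d) = 0 + 1 + 1 + 1 + 2 + 2 + 2 = 9.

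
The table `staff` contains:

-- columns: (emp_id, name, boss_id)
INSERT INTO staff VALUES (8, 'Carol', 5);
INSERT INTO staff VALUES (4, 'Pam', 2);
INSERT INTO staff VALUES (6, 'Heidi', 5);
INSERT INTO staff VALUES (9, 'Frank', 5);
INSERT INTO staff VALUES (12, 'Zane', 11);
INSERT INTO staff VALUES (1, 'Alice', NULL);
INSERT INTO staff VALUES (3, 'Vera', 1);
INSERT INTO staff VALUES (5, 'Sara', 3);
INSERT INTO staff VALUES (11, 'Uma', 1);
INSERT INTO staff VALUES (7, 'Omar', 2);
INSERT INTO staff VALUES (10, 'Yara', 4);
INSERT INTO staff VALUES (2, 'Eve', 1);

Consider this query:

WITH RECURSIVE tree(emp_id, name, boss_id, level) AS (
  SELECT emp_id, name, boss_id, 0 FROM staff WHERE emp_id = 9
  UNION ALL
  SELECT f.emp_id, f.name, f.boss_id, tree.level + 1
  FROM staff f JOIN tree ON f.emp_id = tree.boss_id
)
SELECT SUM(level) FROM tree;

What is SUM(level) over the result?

6

Base: emp_id=9 (Frank), boss_id=5, level 0.
Iteration 1: join on emp_id=5 -> Sara (id 5, boss_id=3, level 1).
Iteration 2: join on emp_id=3 -> Vera (id 3, boss_id=1, level 2).
Iteration 3: join on emp_id=1 -> Alice (id 1, boss_id=NULL, level 3).
Iteration 4: boss_id is NULL; no match; recursion stops.
SUM(level) = 0 + 1 + 2 + 3 = 6.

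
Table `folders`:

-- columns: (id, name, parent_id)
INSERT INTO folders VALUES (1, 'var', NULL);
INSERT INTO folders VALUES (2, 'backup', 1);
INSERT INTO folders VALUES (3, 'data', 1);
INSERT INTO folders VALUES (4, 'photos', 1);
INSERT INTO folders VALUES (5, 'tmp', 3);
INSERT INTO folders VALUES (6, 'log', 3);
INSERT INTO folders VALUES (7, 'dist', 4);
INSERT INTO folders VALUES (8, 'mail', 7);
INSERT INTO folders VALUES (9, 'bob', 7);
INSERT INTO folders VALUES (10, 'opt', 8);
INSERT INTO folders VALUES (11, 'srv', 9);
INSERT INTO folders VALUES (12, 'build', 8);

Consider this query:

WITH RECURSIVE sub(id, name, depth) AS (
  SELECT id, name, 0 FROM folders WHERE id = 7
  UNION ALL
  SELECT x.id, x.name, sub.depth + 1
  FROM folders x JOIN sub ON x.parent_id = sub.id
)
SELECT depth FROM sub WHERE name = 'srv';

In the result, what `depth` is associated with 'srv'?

Base: id=7 (dist) at depth 0.
Iteration 1: rows with parent_id in {7} -> mail (id 8, depth 1), bob (id 9, depth 1).
Iteration 2: rows with parent_id in {8,9} -> opt (id 10, depth 2), srv (id 11, depth 2), build (id 12, depth 2).
Iteration 3: no rows with parent_id in {10,11,12}; recursion stops.

2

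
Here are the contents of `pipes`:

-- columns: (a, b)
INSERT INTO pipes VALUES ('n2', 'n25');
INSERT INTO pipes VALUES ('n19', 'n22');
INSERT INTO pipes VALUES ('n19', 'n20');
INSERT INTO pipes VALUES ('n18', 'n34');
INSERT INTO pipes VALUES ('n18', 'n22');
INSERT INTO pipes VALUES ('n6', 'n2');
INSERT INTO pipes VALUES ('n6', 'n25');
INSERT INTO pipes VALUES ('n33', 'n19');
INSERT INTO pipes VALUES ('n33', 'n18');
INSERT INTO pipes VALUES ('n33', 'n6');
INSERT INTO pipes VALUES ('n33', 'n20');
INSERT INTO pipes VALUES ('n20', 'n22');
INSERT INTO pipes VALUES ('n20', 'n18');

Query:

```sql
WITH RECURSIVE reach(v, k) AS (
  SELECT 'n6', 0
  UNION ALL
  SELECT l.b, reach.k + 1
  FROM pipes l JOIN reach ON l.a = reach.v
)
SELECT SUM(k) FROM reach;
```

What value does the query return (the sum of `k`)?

4

Base: (n6, k=0).
Iteration 1: edges from {n6} -> (n2, k=1), (n25, k=1).
Iteration 2: edges from {n2,n25} -> (n25, k=2).
Iteration 3: no outgoing edges from {n25}; recursion stops.
SUM(k) = 0 + 1 + 1 + 2 = 4.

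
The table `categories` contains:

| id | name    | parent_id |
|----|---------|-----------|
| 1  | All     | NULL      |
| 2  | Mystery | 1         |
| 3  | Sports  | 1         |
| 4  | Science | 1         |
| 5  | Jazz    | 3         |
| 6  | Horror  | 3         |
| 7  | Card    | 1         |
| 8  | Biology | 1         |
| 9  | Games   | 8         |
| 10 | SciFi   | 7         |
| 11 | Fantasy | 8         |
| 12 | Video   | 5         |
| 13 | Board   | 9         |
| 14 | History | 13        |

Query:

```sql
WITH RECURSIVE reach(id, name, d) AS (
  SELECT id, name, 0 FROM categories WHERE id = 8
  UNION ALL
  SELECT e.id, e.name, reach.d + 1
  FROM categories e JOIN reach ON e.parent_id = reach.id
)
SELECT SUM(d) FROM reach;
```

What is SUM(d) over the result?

7

Base: id=8 (Biology) at d 0.
Iteration 1: rows with parent_id in {8} -> Games (id 9, d 1), Fantasy (id 11, d 1).
Iteration 2: rows with parent_id in {9,11} -> Board (id 13, d 2).
Iteration 3: rows with parent_id in {13} -> History (id 14, d 3).
Iteration 4: no rows with parent_id in {14}; recursion stops.
SUM(d) = 0 + 1 + 1 + 2 + 3 = 7.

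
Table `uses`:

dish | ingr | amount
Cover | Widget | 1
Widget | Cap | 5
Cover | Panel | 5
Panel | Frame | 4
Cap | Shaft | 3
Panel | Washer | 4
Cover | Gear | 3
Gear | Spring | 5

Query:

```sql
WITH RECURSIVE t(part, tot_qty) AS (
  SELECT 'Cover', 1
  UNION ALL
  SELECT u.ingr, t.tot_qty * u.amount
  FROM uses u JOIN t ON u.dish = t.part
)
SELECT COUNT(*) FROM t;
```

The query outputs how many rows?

9

Base: (Cover, tot_qty=1).
Iteration 1: components of {Cover} -> Gear = 1*3 = 3, Panel = 1*5 = 5, Widget = 1*1 = 1.
Iteration 2: components of {Gear,Panel,Widget} -> Cap = 1*5 = 5, Frame = 5*4 = 20, Spring = 3*5 = 15, Washer = 5*4 = 20.
Iteration 3: components of {Cap,Frame,Spring,Washer} -> Shaft = 5*3 = 15.
Iteration 4: no further components; recursion stops.
Total rows emitted: 9.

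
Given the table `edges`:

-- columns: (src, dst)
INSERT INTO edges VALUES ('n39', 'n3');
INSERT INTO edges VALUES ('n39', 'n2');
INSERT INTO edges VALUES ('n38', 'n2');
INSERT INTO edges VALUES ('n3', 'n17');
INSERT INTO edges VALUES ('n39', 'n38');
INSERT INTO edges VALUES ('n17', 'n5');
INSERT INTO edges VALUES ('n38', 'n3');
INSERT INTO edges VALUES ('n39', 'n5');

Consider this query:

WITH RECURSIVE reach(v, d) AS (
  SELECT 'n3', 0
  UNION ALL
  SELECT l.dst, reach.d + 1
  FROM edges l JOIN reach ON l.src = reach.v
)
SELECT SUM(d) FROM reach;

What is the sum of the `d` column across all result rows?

Base: (n3, d=0).
Iteration 1: edges from {n3} -> (n17, d=1).
Iteration 2: edges from {n17} -> (n5, d=2).
Iteration 3: no outgoing edges from {n5}; recursion stops.
SUM(d) = 0 + 1 + 2 = 3.

3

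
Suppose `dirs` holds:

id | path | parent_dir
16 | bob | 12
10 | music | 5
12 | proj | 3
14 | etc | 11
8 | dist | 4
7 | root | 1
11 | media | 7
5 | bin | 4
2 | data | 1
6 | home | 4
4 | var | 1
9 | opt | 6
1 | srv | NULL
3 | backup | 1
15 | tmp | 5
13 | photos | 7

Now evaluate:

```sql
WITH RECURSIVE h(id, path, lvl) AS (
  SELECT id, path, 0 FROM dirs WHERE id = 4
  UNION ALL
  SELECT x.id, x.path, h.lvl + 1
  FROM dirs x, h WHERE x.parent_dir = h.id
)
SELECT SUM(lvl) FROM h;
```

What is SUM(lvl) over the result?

Base: id=4 (var) at lvl 0.
Iteration 1: rows with parent_dir in {4} -> bin (id 5, lvl 1), home (id 6, lvl 1), dist (id 8, lvl 1).
Iteration 2: rows with parent_dir in {5,6,8} -> opt (id 9, lvl 2), music (id 10, lvl 2), tmp (id 15, lvl 2).
Iteration 3: no rows with parent_dir in {9,10,15}; recursion stops.
SUM(lvl) = 0 + 1 + 1 + 1 + 2 + 2 + 2 = 9.

9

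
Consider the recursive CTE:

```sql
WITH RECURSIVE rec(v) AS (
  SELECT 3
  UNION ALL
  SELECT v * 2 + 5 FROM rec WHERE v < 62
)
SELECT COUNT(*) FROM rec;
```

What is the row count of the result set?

5

Base: v=3.
Iteration 1: 3 < 62 holds -> v = 3 * 2 + 5 = 11.
Iteration 2: 11 < 62 holds -> v = 11 * 2 + 5 = 27.
Iteration 3: 27 < 62 holds -> v = 27 * 2 + 5 = 59.
Iteration 4: 59 < 62 holds -> v = 59 * 2 + 5 = 123.
Iteration 5: 123 < 62 fails; recursion stops.
Total rows emitted: 5.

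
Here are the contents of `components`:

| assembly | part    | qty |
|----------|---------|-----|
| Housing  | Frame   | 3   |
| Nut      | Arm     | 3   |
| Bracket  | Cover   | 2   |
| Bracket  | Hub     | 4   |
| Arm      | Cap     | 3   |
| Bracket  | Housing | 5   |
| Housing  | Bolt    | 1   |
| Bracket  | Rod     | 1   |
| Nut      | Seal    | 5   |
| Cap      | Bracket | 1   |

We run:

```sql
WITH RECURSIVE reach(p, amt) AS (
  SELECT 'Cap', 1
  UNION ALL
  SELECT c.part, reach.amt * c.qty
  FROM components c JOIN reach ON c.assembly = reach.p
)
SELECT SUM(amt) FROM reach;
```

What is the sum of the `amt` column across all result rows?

34

Base: (Cap, amt=1).
Iteration 1: components of {Cap} -> Bracket = 1*1 = 1.
Iteration 2: components of {Bracket} -> Cover = 1*2 = 2, Housing = 1*5 = 5, Hub = 1*4 = 4, Rod = 1*1 = 1.
Iteration 3: components of {Cover,Housing,Hub,Rod} -> Bolt = 5*1 = 5, Frame = 5*3 = 15.
Iteration 4: no further components; recursion stops.
SUM(amt) = 1 + 1 + 2 + 5 + 4 + 1 + 15 + 5 = 34.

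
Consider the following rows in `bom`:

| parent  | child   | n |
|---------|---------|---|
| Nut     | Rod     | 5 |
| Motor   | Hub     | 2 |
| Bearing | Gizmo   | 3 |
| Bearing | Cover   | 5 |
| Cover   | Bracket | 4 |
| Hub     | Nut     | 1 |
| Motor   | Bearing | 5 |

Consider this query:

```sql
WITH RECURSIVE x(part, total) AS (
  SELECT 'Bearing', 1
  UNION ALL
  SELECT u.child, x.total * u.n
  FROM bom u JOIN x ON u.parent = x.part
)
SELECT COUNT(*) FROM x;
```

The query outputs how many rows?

Base: (Bearing, total=1).
Iteration 1: components of {Bearing} -> Cover = 1*5 = 5, Gizmo = 1*3 = 3.
Iteration 2: components of {Cover,Gizmo} -> Bracket = 5*4 = 20.
Iteration 3: no further components; recursion stops.
Total rows emitted: 4.

4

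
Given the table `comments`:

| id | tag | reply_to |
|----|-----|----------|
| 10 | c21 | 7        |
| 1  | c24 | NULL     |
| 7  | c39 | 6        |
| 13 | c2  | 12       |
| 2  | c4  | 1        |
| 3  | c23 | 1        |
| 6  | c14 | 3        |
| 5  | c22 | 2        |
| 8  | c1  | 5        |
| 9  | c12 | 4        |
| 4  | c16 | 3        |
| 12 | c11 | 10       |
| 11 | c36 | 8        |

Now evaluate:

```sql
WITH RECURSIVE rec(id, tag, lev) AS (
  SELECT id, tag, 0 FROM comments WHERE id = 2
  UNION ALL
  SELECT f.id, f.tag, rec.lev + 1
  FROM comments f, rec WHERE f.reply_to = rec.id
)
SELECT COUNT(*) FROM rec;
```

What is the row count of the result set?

Base: id=2 (c4) at lev 0.
Iteration 1: rows with reply_to in {2} -> c22 (id 5, lev 1).
Iteration 2: rows with reply_to in {5} -> c1 (id 8, lev 2).
Iteration 3: rows with reply_to in {8} -> c36 (id 11, lev 3).
Iteration 4: no rows with reply_to in {11}; recursion stops.
Total rows emitted: 4.

4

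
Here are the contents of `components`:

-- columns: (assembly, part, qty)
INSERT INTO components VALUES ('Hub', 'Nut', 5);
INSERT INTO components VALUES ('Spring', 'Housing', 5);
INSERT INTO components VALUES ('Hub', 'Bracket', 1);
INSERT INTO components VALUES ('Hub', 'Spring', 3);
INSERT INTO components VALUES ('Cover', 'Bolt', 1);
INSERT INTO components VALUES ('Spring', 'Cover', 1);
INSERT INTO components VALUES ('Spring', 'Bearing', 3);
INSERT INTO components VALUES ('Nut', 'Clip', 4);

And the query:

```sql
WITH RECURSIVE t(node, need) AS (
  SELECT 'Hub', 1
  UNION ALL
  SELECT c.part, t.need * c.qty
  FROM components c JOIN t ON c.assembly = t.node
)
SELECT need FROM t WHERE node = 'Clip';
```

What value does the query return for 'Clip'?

20

Base: (Hub, need=1).
Iteration 1: components of {Hub} -> Bracket = 1*1 = 1, Nut = 1*5 = 5, Spring = 1*3 = 3.
Iteration 2: components of {Bracket,Nut,Spring} -> Bearing = 3*3 = 9, Clip = 5*4 = 20, Cover = 3*1 = 3, Housing = 3*5 = 15.
Iteration 3: components of {Bearing,Clip,Cover,Housing} -> Bolt = 3*1 = 3.
Iteration 4: no further components; recursion stops.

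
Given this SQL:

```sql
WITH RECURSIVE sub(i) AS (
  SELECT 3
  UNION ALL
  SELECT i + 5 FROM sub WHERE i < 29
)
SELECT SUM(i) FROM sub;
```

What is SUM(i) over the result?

Base: i=3.
Iteration 1: 3 < 29 holds -> i = 3 + 5 = 8.
Iteration 2: 8 < 29 holds -> i = 8 + 5 = 13.
Iteration 3: 13 < 29 holds -> i = 13 + 5 = 18.
Iteration 4: 18 < 29 holds -> i = 18 + 5 = 23.
Iteration 5: 23 < 29 holds -> i = 23 + 5 = 28.
Iteration 6: 28 < 29 holds -> i = 28 + 5 = 33.
Iteration 7: 33 < 29 fails; recursion stops.
SUM(i) = 3 + 8 + 13 + 18 + 23 + 28 + 33 = 126.

126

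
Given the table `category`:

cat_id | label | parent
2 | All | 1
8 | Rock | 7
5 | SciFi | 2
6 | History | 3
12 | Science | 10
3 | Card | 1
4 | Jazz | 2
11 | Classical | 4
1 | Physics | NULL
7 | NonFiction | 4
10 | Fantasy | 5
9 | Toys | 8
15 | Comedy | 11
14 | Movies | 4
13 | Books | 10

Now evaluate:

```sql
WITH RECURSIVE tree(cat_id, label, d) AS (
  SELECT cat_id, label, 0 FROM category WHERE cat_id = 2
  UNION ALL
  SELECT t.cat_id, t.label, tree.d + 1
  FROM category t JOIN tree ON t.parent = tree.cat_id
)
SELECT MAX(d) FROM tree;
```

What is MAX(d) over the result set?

4

Base: cat_id=2 (All) at d 0.
Iteration 1: rows with parent in {2} -> Jazz (id 4, d 1), SciFi (id 5, d 1).
Iteration 2: rows with parent in {4,5} -> NonFiction (id 7, d 2), Fantasy (id 10, d 2), Classical (id 11, d 2), Movies (id 14, d 2).
Iteration 3: rows with parent in {7,10,11,14} -> Rock (id 8, d 3), Science (id 12, d 3), Books (id 13, d 3), Comedy (id 15, d 3).
Iteration 4: rows with parent in {8,12,13,15} -> Toys (id 9, d 4).
Iteration 5: no rows with parent in {9}; recursion stops.
d values: 0, 1, 1, 2, 2, 2, 2, 3, 3, 3, 3, 4; the maximum is 4.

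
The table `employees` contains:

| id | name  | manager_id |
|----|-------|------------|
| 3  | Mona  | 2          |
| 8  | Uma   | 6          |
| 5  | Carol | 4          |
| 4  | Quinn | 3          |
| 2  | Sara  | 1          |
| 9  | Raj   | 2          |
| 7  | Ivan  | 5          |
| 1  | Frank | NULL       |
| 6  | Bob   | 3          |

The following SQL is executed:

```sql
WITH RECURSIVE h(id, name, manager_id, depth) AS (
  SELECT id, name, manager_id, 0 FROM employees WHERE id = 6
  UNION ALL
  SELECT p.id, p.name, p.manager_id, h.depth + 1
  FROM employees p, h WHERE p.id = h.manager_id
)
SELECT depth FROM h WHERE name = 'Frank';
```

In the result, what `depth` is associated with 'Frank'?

3

Base: id=6 (Bob), manager_id=3, depth 0.
Iteration 1: join on id=3 -> Mona (id 3, manager_id=2, depth 1).
Iteration 2: join on id=2 -> Sara (id 2, manager_id=1, depth 2).
Iteration 3: join on id=1 -> Frank (id 1, manager_id=NULL, depth 3).
Iteration 4: manager_id is NULL; no match; recursion stops.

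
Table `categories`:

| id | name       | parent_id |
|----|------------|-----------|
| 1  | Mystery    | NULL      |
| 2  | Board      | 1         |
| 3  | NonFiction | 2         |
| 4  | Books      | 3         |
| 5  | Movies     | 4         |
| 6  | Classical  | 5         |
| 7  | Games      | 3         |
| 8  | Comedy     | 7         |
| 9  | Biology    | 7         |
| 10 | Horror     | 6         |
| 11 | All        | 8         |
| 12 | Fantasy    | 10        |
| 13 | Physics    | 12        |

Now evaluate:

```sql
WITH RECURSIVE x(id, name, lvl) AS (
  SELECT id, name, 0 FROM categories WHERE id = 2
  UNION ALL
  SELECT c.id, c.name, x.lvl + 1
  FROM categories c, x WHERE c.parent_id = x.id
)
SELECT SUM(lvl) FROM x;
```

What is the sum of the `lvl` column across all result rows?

Base: id=2 (Board) at lvl 0.
Iteration 1: rows with parent_id in {2} -> NonFiction (id 3, lvl 1).
Iteration 2: rows with parent_id in {3} -> Books (id 4, lvl 2), Games (id 7, lvl 2).
Iteration 3: rows with parent_id in {4,7} -> Movies (id 5, lvl 3), Comedy (id 8, lvl 3), Biology (id 9, lvl 3).
Iteration 4: rows with parent_id in {5,8,9} -> Classical (id 6, lvl 4), All (id 11, lvl 4).
Iteration 5: rows with parent_id in {6,11} -> Horror (id 10, lvl 5).
Iteration 6: rows with parent_id in {10} -> Fantasy (id 12, lvl 6).
Iteration 7: rows with parent_id in {12} -> Physics (id 13, lvl 7).
Iteration 8: no rows with parent_id in {13}; recursion stops.
SUM(lvl) = 0 + 1 + 2 + 2 + 3 + 3 + 3 + 4 + 4 + 5 + 6 + 7 = 40.

40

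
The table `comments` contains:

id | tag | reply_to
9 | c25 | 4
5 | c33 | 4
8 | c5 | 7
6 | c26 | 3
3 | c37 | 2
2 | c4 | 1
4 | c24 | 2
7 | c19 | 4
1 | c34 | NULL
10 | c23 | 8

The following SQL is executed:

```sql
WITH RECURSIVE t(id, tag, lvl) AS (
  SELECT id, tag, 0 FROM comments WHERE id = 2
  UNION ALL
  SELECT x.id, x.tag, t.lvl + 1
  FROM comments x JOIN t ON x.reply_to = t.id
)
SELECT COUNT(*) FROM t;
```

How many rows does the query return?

9

Base: id=2 (c4) at lvl 0.
Iteration 1: rows with reply_to in {2} -> c37 (id 3, lvl 1), c24 (id 4, lvl 1).
Iteration 2: rows with reply_to in {3,4} -> c33 (id 5, lvl 2), c26 (id 6, lvl 2), c19 (id 7, lvl 2), c25 (id 9, lvl 2).
Iteration 3: rows with reply_to in {5,6,7,9} -> c5 (id 8, lvl 3).
Iteration 4: rows with reply_to in {8} -> c23 (id 10, lvl 4).
Iteration 5: no rows with reply_to in {10}; recursion stops.
Total rows emitted: 9.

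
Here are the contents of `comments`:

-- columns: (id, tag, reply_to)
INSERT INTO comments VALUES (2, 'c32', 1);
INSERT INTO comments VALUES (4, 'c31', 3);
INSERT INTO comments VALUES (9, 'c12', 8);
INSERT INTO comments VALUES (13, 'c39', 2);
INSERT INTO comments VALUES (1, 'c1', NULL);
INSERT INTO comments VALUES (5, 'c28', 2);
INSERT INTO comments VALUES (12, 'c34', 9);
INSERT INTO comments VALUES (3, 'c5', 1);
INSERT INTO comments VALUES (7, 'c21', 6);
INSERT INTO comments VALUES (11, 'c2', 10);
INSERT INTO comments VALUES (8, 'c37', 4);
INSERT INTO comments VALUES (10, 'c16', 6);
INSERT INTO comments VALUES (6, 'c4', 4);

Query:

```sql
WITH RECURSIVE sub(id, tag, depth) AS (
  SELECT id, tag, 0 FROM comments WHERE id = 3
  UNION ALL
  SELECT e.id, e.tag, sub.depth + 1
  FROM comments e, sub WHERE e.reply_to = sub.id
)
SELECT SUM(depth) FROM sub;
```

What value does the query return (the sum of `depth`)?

22

Base: id=3 (c5) at depth 0.
Iteration 1: rows with reply_to in {3} -> c31 (id 4, depth 1).
Iteration 2: rows with reply_to in {4} -> c4 (id 6, depth 2), c37 (id 8, depth 2).
Iteration 3: rows with reply_to in {6,8} -> c21 (id 7, depth 3), c12 (id 9, depth 3), c16 (id 10, depth 3).
Iteration 4: rows with reply_to in {7,9,10} -> c2 (id 11, depth 4), c34 (id 12, depth 4).
Iteration 5: no rows with reply_to in {11,12}; recursion stops.
SUM(depth) = 0 + 1 + 2 + 2 + 3 + 3 + 3 + 4 + 4 = 22.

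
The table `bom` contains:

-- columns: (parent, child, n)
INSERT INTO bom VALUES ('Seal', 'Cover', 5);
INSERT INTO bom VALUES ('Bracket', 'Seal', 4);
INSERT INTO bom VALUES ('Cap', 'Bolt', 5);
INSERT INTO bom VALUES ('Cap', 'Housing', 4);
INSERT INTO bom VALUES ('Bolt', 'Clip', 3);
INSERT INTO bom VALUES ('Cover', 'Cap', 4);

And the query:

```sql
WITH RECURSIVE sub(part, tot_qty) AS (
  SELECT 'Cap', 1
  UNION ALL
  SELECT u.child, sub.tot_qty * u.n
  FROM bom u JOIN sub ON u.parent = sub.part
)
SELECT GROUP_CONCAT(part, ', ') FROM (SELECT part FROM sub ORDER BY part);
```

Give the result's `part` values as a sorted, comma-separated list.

Base: (Cap, tot_qty=1).
Iteration 1: components of {Cap} -> Bolt = 1*5 = 5, Housing = 1*4 = 4.
Iteration 2: components of {Bolt,Housing} -> Clip = 5*3 = 15.
Iteration 3: no further components; recursion stops.

Bolt, Cap, Clip, Housing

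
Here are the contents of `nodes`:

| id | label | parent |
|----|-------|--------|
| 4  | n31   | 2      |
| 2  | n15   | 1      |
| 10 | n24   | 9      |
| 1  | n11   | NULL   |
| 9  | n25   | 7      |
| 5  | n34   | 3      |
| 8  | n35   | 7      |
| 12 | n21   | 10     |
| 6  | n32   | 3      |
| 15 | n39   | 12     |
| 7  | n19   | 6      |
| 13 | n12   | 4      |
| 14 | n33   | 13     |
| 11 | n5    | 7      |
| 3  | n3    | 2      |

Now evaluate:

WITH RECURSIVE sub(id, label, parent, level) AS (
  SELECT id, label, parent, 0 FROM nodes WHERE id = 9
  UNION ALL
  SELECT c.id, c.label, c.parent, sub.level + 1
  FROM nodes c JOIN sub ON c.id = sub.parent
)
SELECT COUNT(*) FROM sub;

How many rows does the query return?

6

Base: id=9 (n25), parent=7, level 0.
Iteration 1: join on id=7 -> n19 (id 7, parent=6, level 1).
Iteration 2: join on id=6 -> n32 (id 6, parent=3, level 2).
Iteration 3: join on id=3 -> n3 (id 3, parent=2, level 3).
Iteration 4: join on id=2 -> n15 (id 2, parent=1, level 4).
Iteration 5: join on id=1 -> n11 (id 1, parent=NULL, level 5).
Iteration 6: parent is NULL; no match; recursion stops.
Total rows emitted: 6.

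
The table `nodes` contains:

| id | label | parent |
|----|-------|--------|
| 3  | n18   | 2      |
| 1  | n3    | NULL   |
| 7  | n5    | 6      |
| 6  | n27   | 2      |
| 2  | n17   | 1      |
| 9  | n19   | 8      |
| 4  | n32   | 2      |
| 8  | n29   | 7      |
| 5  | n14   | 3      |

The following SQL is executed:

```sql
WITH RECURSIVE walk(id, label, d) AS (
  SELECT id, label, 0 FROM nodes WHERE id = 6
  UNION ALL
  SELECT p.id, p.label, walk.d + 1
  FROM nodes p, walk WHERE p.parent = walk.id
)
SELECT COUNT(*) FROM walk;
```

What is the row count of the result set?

Base: id=6 (n27) at d 0.
Iteration 1: rows with parent in {6} -> n5 (id 7, d 1).
Iteration 2: rows with parent in {7} -> n29 (id 8, d 2).
Iteration 3: rows with parent in {8} -> n19 (id 9, d 3).
Iteration 4: no rows with parent in {9}; recursion stops.
Total rows emitted: 4.

4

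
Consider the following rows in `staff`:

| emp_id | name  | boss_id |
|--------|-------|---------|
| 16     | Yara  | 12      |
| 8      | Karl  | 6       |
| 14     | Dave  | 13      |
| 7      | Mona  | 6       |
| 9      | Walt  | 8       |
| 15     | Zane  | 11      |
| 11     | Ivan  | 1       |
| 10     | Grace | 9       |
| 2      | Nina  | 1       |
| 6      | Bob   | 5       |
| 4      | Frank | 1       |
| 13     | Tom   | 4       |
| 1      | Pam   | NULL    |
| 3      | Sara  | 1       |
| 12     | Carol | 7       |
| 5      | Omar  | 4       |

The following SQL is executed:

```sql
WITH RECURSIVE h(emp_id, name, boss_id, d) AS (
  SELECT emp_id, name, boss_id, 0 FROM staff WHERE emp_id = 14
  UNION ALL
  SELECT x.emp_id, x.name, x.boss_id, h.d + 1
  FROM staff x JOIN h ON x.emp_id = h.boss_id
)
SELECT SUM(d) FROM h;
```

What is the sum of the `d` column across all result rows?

6

Base: emp_id=14 (Dave), boss_id=13, d 0.
Iteration 1: join on emp_id=13 -> Tom (id 13, boss_id=4, d 1).
Iteration 2: join on emp_id=4 -> Frank (id 4, boss_id=1, d 2).
Iteration 3: join on emp_id=1 -> Pam (id 1, boss_id=NULL, d 3).
Iteration 4: boss_id is NULL; no match; recursion stops.
SUM(d) = 0 + 1 + 2 + 3 = 6.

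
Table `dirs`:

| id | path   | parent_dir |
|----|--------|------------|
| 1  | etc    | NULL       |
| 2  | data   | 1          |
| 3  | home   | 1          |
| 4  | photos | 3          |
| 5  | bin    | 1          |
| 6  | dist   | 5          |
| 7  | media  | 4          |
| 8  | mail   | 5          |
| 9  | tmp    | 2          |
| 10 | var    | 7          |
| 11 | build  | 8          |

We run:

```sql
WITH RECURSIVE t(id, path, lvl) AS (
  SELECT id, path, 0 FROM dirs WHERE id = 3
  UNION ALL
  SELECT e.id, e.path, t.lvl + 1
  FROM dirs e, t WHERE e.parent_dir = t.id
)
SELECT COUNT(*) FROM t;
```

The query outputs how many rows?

4

Base: id=3 (home) at lvl 0.
Iteration 1: rows with parent_dir in {3} -> photos (id 4, lvl 1).
Iteration 2: rows with parent_dir in {4} -> media (id 7, lvl 2).
Iteration 3: rows with parent_dir in {7} -> var (id 10, lvl 3).
Iteration 4: no rows with parent_dir in {10}; recursion stops.
Total rows emitted: 4.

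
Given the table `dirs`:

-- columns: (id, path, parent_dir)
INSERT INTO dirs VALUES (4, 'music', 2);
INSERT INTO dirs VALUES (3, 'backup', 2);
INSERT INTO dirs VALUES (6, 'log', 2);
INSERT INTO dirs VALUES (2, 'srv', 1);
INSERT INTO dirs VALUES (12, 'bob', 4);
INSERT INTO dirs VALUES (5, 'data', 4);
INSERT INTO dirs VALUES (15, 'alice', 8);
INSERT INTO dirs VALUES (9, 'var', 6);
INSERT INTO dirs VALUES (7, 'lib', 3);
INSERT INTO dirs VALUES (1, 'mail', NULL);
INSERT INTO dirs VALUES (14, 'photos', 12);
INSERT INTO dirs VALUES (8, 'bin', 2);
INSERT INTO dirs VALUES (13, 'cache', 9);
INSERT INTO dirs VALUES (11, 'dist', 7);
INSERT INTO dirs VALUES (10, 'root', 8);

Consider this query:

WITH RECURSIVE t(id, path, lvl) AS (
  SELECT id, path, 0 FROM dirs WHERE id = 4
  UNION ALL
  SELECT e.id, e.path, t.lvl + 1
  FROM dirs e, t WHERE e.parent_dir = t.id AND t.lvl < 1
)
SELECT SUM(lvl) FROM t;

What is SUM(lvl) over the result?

Base: id=4 (music) at lvl 0.
Iteration 1: rows with parent_dir in {4} -> data (id 5, lvl 1), bob (id 12, lvl 1).
Iteration 2: lvl < 1 fails for all current rows; recursion stops.
SUM(lvl) = 0 + 1 + 1 = 2.

2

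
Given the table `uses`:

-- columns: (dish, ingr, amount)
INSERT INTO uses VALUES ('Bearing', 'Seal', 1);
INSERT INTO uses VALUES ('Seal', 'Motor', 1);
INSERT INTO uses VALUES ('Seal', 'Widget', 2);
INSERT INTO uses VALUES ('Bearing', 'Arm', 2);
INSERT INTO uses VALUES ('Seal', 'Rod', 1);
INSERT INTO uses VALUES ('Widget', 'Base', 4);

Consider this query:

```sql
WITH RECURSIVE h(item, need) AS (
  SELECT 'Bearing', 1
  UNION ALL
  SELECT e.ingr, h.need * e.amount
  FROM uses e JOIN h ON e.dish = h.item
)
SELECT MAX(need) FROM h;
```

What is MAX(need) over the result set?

8

Base: (Bearing, need=1).
Iteration 1: components of {Bearing} -> Arm = 1*2 = 2, Seal = 1*1 = 1.
Iteration 2: components of {Arm,Seal} -> Motor = 1*1 = 1, Rod = 1*1 = 1, Widget = 1*2 = 2.
Iteration 3: components of {Motor,Rod,Widget} -> Base = 2*4 = 8.
Iteration 4: no further components; recursion stops.
need values: 1, 1, 2, 1, 2, 1, 8; the maximum is 8.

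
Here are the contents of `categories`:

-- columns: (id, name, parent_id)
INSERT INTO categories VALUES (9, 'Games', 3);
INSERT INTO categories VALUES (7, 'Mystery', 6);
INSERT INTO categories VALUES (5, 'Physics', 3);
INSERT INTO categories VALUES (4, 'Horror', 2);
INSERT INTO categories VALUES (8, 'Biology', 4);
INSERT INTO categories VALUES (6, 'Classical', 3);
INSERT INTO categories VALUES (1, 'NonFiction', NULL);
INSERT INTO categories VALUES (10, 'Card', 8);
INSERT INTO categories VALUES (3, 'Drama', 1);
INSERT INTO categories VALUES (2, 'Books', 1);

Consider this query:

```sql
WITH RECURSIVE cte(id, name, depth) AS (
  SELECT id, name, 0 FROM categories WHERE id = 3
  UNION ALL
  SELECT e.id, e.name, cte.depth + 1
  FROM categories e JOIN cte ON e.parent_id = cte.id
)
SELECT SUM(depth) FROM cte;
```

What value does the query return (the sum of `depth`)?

5

Base: id=3 (Drama) at depth 0.
Iteration 1: rows with parent_id in {3} -> Physics (id 5, depth 1), Classical (id 6, depth 1), Games (id 9, depth 1).
Iteration 2: rows with parent_id in {5,6,9} -> Mystery (id 7, depth 2).
Iteration 3: no rows with parent_id in {7}; recursion stops.
SUM(depth) = 0 + 1 + 1 + 1 + 2 = 5.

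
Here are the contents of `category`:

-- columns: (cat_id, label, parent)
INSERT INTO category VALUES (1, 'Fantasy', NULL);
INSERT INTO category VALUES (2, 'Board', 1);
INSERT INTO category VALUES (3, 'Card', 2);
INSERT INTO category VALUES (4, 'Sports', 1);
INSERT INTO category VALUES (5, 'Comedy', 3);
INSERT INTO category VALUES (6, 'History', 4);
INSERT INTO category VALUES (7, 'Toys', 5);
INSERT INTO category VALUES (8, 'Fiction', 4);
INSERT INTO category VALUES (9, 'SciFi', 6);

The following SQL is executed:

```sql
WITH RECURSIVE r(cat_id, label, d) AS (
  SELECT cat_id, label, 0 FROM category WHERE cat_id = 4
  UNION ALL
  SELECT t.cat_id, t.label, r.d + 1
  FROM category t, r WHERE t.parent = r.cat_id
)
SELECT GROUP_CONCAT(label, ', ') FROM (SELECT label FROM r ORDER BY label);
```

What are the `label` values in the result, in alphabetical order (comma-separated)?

Fiction, History, SciFi, Sports

Base: cat_id=4 (Sports) at d 0.
Iteration 1: rows with parent in {4} -> History (id 6, d 1), Fiction (id 8, d 1).
Iteration 2: rows with parent in {6,8} -> SciFi (id 9, d 2).
Iteration 3: no rows with parent in {9}; recursion stops.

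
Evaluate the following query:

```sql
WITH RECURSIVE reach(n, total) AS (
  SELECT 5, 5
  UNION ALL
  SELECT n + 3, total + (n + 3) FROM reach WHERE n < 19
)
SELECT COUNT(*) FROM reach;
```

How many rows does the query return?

6

Base: n=5, total=5.
Iteration 1: 5 < 19 holds -> n = 5 + 3 = 8, total = 5 + 8 = 13.
Iteration 2: 8 < 19 holds -> n = 8 + 3 = 11, total = 13 + 11 = 24.
Iteration 3: 11 < 19 holds -> n = 11 + 3 = 14, total = 24 + 14 = 38.
Iteration 4: 14 < 19 holds -> n = 14 + 3 = 17, total = 38 + 17 = 55.
Iteration 5: 17 < 19 holds -> n = 17 + 3 = 20, total = 55 + 20 = 75.
Iteration 6: 20 < 19 fails; recursion stops.
Total rows emitted: 6.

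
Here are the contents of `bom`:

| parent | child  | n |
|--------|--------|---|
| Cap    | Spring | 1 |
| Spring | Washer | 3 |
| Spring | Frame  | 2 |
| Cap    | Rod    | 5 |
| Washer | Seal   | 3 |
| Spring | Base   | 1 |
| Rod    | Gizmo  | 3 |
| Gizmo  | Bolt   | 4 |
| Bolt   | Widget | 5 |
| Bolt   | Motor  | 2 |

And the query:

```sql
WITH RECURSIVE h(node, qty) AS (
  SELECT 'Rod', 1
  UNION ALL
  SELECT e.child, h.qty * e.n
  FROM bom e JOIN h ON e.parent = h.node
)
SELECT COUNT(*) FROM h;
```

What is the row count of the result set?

Base: (Rod, qty=1).
Iteration 1: components of {Rod} -> Gizmo = 1*3 = 3.
Iteration 2: components of {Gizmo} -> Bolt = 3*4 = 12.
Iteration 3: components of {Bolt} -> Motor = 12*2 = 24, Widget = 12*5 = 60.
Iteration 4: no further components; recursion stops.
Total rows emitted: 5.

5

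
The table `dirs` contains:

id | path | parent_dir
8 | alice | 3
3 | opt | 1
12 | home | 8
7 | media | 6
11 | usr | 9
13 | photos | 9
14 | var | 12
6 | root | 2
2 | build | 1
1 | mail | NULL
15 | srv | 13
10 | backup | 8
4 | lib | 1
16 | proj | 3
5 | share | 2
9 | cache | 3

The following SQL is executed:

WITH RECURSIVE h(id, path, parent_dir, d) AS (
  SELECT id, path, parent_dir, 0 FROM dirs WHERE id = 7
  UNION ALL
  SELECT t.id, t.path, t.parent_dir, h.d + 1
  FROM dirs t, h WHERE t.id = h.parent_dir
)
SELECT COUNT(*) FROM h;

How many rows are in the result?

Base: id=7 (media), parent_dir=6, d 0.
Iteration 1: join on id=6 -> root (id 6, parent_dir=2, d 1).
Iteration 2: join on id=2 -> build (id 2, parent_dir=1, d 2).
Iteration 3: join on id=1 -> mail (id 1, parent_dir=NULL, d 3).
Iteration 4: parent_dir is NULL; no match; recursion stops.
Total rows emitted: 4.

4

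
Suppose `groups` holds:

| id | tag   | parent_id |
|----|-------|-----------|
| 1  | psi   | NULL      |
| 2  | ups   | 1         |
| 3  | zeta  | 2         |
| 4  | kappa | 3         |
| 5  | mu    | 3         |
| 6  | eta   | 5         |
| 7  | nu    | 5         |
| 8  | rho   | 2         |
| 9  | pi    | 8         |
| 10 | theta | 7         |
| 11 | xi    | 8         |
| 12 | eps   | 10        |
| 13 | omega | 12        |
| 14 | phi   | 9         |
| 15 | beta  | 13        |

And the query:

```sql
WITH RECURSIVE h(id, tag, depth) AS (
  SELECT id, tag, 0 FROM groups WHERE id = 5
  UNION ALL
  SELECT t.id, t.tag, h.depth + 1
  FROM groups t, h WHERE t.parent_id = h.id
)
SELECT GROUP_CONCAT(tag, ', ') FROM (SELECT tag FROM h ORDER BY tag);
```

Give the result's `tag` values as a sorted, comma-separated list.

Base: id=5 (mu) at depth 0.
Iteration 1: rows with parent_id in {5} -> eta (id 6, depth 1), nu (id 7, depth 1).
Iteration 2: rows with parent_id in {6,7} -> theta (id 10, depth 2).
Iteration 3: rows with parent_id in {10} -> eps (id 12, depth 3).
Iteration 4: rows with parent_id in {12} -> omega (id 13, depth 4).
Iteration 5: rows with parent_id in {13} -> beta (id 15, depth 5).
Iteration 6: no rows with parent_id in {15}; recursion stops.

beta, eps, eta, mu, nu, omega, theta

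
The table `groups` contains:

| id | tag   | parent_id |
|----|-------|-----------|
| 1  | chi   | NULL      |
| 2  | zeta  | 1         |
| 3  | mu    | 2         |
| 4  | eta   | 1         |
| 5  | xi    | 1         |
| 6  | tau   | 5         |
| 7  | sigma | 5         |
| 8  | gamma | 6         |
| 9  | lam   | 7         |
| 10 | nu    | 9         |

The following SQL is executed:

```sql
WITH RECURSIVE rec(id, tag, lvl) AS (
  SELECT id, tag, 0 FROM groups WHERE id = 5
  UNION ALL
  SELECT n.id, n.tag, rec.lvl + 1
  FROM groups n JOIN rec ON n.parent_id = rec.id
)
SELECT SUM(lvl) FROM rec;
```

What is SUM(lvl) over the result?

Base: id=5 (xi) at lvl 0.
Iteration 1: rows with parent_id in {5} -> tau (id 6, lvl 1), sigma (id 7, lvl 1).
Iteration 2: rows with parent_id in {6,7} -> gamma (id 8, lvl 2), lam (id 9, lvl 2).
Iteration 3: rows with parent_id in {8,9} -> nu (id 10, lvl 3).
Iteration 4: no rows with parent_id in {10}; recursion stops.
SUM(lvl) = 0 + 1 + 1 + 2 + 2 + 3 = 9.

9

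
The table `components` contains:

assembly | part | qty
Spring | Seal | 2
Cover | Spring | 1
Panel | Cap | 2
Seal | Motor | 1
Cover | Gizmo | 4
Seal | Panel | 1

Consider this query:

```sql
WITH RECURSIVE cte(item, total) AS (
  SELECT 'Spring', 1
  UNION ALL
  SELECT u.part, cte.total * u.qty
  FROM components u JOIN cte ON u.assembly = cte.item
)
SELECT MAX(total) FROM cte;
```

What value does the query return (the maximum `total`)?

Base: (Spring, total=1).
Iteration 1: components of {Spring} -> Seal = 1*2 = 2.
Iteration 2: components of {Seal} -> Motor = 2*1 = 2, Panel = 2*1 = 2.
Iteration 3: components of {Motor,Panel} -> Cap = 2*2 = 4.
Iteration 4: no further components; recursion stops.
total values: 1, 2, 2, 2, 4; the maximum is 4.

4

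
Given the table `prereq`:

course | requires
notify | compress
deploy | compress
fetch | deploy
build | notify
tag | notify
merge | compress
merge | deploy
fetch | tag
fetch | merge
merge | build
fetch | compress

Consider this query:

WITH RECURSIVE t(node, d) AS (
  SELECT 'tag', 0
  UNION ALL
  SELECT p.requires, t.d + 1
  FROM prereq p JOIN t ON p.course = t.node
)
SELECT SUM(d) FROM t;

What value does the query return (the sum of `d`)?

Base: (tag, d=0).
Iteration 1: edges from {tag} -> (notify, d=1).
Iteration 2: edges from {notify} -> (compress, d=2).
Iteration 3: no outgoing edges from {compress}; recursion stops.
SUM(d) = 0 + 1 + 2 = 3.

3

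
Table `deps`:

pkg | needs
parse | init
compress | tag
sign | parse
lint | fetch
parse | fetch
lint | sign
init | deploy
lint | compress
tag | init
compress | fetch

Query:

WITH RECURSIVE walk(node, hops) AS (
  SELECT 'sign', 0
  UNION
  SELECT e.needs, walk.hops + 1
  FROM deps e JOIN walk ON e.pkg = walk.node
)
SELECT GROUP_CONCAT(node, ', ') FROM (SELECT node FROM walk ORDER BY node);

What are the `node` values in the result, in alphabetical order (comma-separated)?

Base: (sign, hops=0).
Iteration 1: edges from {sign} -> (parse, hops=1).
Iteration 2: edges from {parse} -> (fetch, hops=2), (init, hops=2).
Iteration 3: edges from {fetch,init} -> (deploy, hops=3).
Iteration 4: no outgoing edges from {deploy}; recursion stops.

deploy, fetch, init, parse, sign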